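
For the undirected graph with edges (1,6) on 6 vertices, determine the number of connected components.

Step 1: Build adjacency list from edges:
  1: 6
  2: (none)
  3: (none)
  4: (none)
  5: (none)
  6: 1

Step 2: Run BFS/DFS from vertex 1:
  Visited: {1, 6}
  Reached 2 of 6 vertices

Step 3: Only 2 of 6 vertices reached. Graph is disconnected.
Connected components: {1, 6}, {2}, {3}, {4}, {5}
Number of connected components: 5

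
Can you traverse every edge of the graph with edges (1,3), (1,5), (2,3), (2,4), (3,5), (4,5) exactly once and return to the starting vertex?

Step 1: Find the degree of each vertex:
  deg(1) = 2
  deg(2) = 2
  deg(3) = 3
  deg(4) = 2
  deg(5) = 3

Step 2: Count vertices with odd degree:
  Odd-degree vertices: 3, 5 (2 total)

Step 3: Apply Euler's theorem:
  - Eulerian circuit exists iff graph is connected and all vertices have even degree
  - Eulerian path exists iff graph is connected and has 0 or 2 odd-degree vertices

Graph is connected with exactly 2 odd-degree vertices (3, 5).
Eulerian path exists (starting and ending at the odd-degree vertices), but no Eulerian circuit.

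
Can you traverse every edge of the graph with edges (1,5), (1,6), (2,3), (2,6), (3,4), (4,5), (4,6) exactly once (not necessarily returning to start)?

Step 1: Find the degree of each vertex:
  deg(1) = 2
  deg(2) = 2
  deg(3) = 2
  deg(4) = 3
  deg(5) = 2
  deg(6) = 3

Step 2: Count vertices with odd degree:
  Odd-degree vertices: 4, 6 (2 total)

Step 3: Apply Euler's theorem:
  - Eulerian circuit exists iff graph is connected and all vertices have even degree
  - Eulerian path exists iff graph is connected and has 0 or 2 odd-degree vertices

Graph is connected with exactly 2 odd-degree vertices (4, 6).
Eulerian path exists (starting and ending at the odd-degree vertices), but no Eulerian circuit.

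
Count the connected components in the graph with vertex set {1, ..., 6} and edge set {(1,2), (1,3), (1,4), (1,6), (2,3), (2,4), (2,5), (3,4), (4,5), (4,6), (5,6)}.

Step 1: Build adjacency list from edges:
  1: 2, 3, 4, 6
  2: 1, 3, 4, 5
  3: 1, 2, 4
  4: 1, 2, 3, 5, 6
  5: 2, 4, 6
  6: 1, 4, 5

Step 2: Run BFS/DFS from vertex 1:
  Visited: {1, 2, 3, 4, 6, 5}
  Reached 6 of 6 vertices

Step 3: All 6 vertices reached from vertex 1, so the graph is connected.
Number of connected components: 1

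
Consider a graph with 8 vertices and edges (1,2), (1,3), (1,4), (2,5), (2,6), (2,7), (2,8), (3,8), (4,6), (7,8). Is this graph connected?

Step 1: Build adjacency list from edges:
  1: 2, 3, 4
  2: 1, 5, 6, 7, 8
  3: 1, 8
  4: 1, 6
  5: 2
  6: 2, 4
  7: 2, 8
  8: 2, 3, 7

Step 2: Run BFS/DFS from vertex 1:
  Visited: {1, 2, 3, 4, 5, 6, 7, 8}
  Reached 8 of 8 vertices

Step 3: All 8 vertices reached from vertex 1, so the graph is connected.
Answer: Yes, the graph is connected.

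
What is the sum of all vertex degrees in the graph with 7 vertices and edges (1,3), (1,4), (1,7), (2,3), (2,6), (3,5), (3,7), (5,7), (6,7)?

Step 1: Count edges incident to each vertex:
  deg(1) = 3 (neighbors: 3, 4, 7)
  deg(2) = 2 (neighbors: 3, 6)
  deg(3) = 4 (neighbors: 1, 2, 5, 7)
  deg(4) = 1 (neighbors: 1)
  deg(5) = 2 (neighbors: 3, 7)
  deg(6) = 2 (neighbors: 2, 7)
  deg(7) = 4 (neighbors: 1, 3, 5, 6)

Step 2: Sum all degrees:
  3 + 2 + 4 + 1 + 2 + 2 + 4 = 18

Verification: sum of degrees = 2 * |E| = 2 * 9 = 18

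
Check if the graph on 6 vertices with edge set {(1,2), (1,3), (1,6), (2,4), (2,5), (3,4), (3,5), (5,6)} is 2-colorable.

Step 1: Attempt 2-coloring using BFS:
  Start at vertex 1, assign color 0
  Color vertex 2 with color 1 (neighbor of 1)
  Color vertex 3 with color 1 (neighbor of 1)
  Color vertex 6 with color 1 (neighbor of 1)
  Color vertex 4 with color 0 (neighbor of 2)
  Color vertex 5 with color 0 (neighbor of 2)

Step 2: 2-coloring succeeded. No conflicts found.
  Set A (color 0): {1, 4, 5}
  Set B (color 1): {2, 3, 6}

The graph is bipartite with partition {1, 4, 5}, {2, 3, 6}.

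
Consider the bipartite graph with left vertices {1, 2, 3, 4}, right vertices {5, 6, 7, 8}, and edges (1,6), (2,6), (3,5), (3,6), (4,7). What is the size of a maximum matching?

Step 1: List the neighbors of each left vertex:
  1: 6
  2: 6
  3: 5, 6
  4: 7

Step 2: Greedily match left vertices, then look for augmenting paths:
  Match 1 -- 6
  Match 3 -- 5
  Match 4 -- 7
  No augmenting path remains.

Step 3: Verify this is maximum:
  Matching has size 3. The vertex set {3, 4, 6} covers every edge and has size 3; any matching has at most one edge per cover vertex, so 3 is maximum (König's theorem).

Maximum matching: {(1,6), (3,5), (4,7)}
Size: 3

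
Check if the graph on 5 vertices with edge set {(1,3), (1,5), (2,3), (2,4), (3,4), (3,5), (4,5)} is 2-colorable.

Step 1: Attempt 2-coloring using BFS:
  Start at vertex 1, assign color 0
  Color vertex 3 with color 1 (neighbor of 1)
  Color vertex 5 with color 1 (neighbor of 1)
  Color vertex 2 with color 0 (neighbor of 3)
  Color vertex 4 with color 0 (neighbor of 3)

Step 2: Conflict found! Vertices 3 and 5 are adjacent but have the same color.
This means the graph contains an odd cycle.

The graph is NOT bipartite.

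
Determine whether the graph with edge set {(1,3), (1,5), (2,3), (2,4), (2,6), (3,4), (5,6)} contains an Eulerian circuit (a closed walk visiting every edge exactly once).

Step 1: Find the degree of each vertex:
  deg(1) = 2
  deg(2) = 3
  deg(3) = 3
  deg(4) = 2
  deg(5) = 2
  deg(6) = 2

Step 2: Count vertices with odd degree:
  Odd-degree vertices: 2, 3 (2 total)

Step 3: Apply Euler's theorem:
  - Eulerian circuit exists iff graph is connected and all vertices have even degree
  - Eulerian path exists iff graph is connected and has 0 or 2 odd-degree vertices

Graph is connected with exactly 2 odd-degree vertices (2, 3).
Eulerian path exists (starting and ending at the odd-degree vertices), but no Eulerian circuit.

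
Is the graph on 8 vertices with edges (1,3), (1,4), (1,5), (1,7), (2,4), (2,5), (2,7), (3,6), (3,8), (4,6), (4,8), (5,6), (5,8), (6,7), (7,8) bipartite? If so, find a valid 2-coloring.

Step 1: Attempt 2-coloring using BFS:
  Start at vertex 1, assign color 0
  Color vertex 3 with color 1 (neighbor of 1)
  Color vertex 4 with color 1 (neighbor of 1)
  Color vertex 5 with color 1 (neighbor of 1)
  Color vertex 7 with color 1 (neighbor of 1)
  Color vertex 6 with color 0 (neighbor of 3)
  Color vertex 8 with color 0 (neighbor of 3)
  Color vertex 2 with color 0 (neighbor of 4)

Step 2: 2-coloring succeeded. No conflicts found.
  Set A (color 0): {1, 2, 6, 8}
  Set B (color 1): {3, 4, 5, 7}

The graph is bipartite with partition {1, 2, 6, 8}, {3, 4, 5, 7}.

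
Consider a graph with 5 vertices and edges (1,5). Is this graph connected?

Step 1: Build adjacency list from edges:
  1: 5
  2: (none)
  3: (none)
  4: (none)
  5: 1

Step 2: Run BFS/DFS from vertex 1:
  Visited: {1, 5}
  Reached 2 of 5 vertices

Step 3: Only 2 of 5 vertices reached. Graph is disconnected.
Connected components: {1, 5}, {2}, {3}, {4}
Answer: No, the graph is not connected (4 components).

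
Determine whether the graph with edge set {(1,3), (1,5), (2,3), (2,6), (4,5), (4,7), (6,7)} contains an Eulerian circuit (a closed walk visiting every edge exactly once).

Step 1: Find the degree of each vertex:
  deg(1) = 2
  deg(2) = 2
  deg(3) = 2
  deg(4) = 2
  deg(5) = 2
  deg(6) = 2
  deg(7) = 2

Step 2: Count vertices with odd degree:
  All vertices have even degree (0 odd-degree vertices)

Step 3: Apply Euler's theorem:
  - Eulerian circuit exists iff graph is connected and all vertices have even degree
  - Eulerian path exists iff graph is connected and has 0 or 2 odd-degree vertices

Graph is connected with 0 odd-degree vertices.
Both Eulerian circuit and Eulerian path exist.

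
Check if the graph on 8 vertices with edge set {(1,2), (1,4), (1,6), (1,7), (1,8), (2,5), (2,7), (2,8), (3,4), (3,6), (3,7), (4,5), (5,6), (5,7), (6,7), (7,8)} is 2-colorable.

Step 1: Attempt 2-coloring using BFS:
  Start at vertex 1, assign color 0
  Color vertex 2 with color 1 (neighbor of 1)
  Color vertex 4 with color 1 (neighbor of 1)
  Color vertex 6 with color 1 (neighbor of 1)
  Color vertex 7 with color 1 (neighbor of 1)
  Color vertex 8 with color 1 (neighbor of 1)
  Color vertex 5 with color 0 (neighbor of 2)

Step 2: Conflict found! Vertices 2 and 7 are adjacent but have the same color.
This means the graph contains an odd cycle.

The graph is NOT bipartite.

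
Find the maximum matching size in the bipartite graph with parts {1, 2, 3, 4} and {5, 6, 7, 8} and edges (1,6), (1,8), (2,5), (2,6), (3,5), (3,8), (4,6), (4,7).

Step 1: List the neighbors of each left vertex:
  1: 6, 8
  2: 5, 6
  3: 5, 8
  4: 6, 7

Step 2: Greedily match left vertices, then look for augmenting paths:
  Match 1 -- 6
  Match 2 -- 5
  Match 3 -- 8
  Match 4 -- 7
  No augmenting path remains.

Step 3: Verify this is maximum:
  Matching size 4 = min(|L|, |R|) = min(4, 4), which is an upper bound, so this matching is maximum.

Maximum matching: {(1,6), (2,5), (3,8), (4,7)}
Size: 4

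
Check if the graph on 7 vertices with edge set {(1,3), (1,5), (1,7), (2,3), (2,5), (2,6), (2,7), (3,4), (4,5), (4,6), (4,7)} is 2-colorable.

Step 1: Attempt 2-coloring using BFS:
  Start at vertex 1, assign color 0
  Color vertex 3 with color 1 (neighbor of 1)
  Color vertex 5 with color 1 (neighbor of 1)
  Color vertex 7 with color 1 (neighbor of 1)
  Color vertex 2 with color 0 (neighbor of 3)
  Color vertex 4 with color 0 (neighbor of 3)
  Color vertex 6 with color 1 (neighbor of 2)

Step 2: 2-coloring succeeded. No conflicts found.
  Set A (color 0): {1, 2, 4}
  Set B (color 1): {3, 5, 6, 7}

The graph is bipartite with partition {1, 2, 4}, {3, 5, 6, 7}.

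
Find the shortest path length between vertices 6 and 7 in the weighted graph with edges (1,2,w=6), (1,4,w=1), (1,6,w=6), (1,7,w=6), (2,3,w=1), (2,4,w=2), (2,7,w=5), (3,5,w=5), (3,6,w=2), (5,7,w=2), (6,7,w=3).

Step 1: Build adjacency list with weights:
  1: 2(w=6), 4(w=1), 6(w=6), 7(w=6)
  2: 1(w=6), 3(w=1), 4(w=2), 7(w=5)
  3: 2(w=1), 5(w=5), 6(w=2)
  4: 1(w=1), 2(w=2)
  5: 3(w=5), 7(w=2)
  6: 1(w=6), 3(w=2), 7(w=3)
  7: 1(w=6), 2(w=5), 5(w=2), 6(w=3)

Step 2: Apply Dijkstra's algorithm from vertex 6:
  Visit vertex 6 (distance=0)
    Update dist[1] = 6
    Update dist[3] = 2
    Update dist[7] = 3
  Visit vertex 3 (distance=2)
    Update dist[2] = 3
    Update dist[5] = 7
  Visit vertex 2 (distance=3)
    Update dist[4] = 5
  Visit vertex 7 (distance=3)
    Update dist[5] = 5

Step 3: Shortest path: 6 -> 7
Total weight: 3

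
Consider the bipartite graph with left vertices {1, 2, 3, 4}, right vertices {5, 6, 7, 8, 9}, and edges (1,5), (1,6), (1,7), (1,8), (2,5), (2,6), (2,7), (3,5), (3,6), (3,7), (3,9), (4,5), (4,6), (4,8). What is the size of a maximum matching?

Step 1: List the neighbors of each left vertex:
  1: 5, 6, 7, 8
  2: 5, 6, 7
  3: 5, 6, 7, 9
  4: 5, 6, 8

Step 2: Greedily match left vertices, then look for augmenting paths:
  Match 1 -- 5
  Match 2 -- 6
  Match 3 -- 7
  Match 4 -- 8
  No augmenting path remains.

Step 3: Verify this is maximum:
  Matching size 4 = min(|L|, |R|) = min(4, 5), which is an upper bound, so this matching is maximum.

Maximum matching: {(1,5), (2,6), (3,7), (4,8)}
Size: 4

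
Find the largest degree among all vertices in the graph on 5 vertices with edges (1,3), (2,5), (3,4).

Step 1: Count edges incident to each vertex:
  deg(1) = 1 (neighbors: 3)
  deg(2) = 1 (neighbors: 5)
  deg(3) = 2 (neighbors: 1, 4)
  deg(4) = 1 (neighbors: 3)
  deg(5) = 1 (neighbors: 2)

Step 2: Find maximum:
  max(1, 1, 2, 1, 1) = 2 (vertex 3)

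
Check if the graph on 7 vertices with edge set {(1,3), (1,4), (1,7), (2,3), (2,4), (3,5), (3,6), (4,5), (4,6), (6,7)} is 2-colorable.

Step 1: Attempt 2-coloring using BFS:
  Start at vertex 1, assign color 0
  Color vertex 3 with color 1 (neighbor of 1)
  Color vertex 4 with color 1 (neighbor of 1)
  Color vertex 7 with color 1 (neighbor of 1)
  Color vertex 2 with color 0 (neighbor of 3)
  Color vertex 5 with color 0 (neighbor of 3)
  Color vertex 6 with color 0 (neighbor of 3)

Step 2: 2-coloring succeeded. No conflicts found.
  Set A (color 0): {1, 2, 5, 6}
  Set B (color 1): {3, 4, 7}

The graph is bipartite with partition {1, 2, 5, 6}, {3, 4, 7}.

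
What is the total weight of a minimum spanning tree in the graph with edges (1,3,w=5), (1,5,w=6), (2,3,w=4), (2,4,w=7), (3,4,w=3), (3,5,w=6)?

Apply Kruskal's algorithm (sort edges by weight, add if no cycle):

Sorted edges by weight:
  (3,4) w=3
  (2,3) w=4
  (1,3) w=5
  (1,5) w=6
  (3,5) w=6
  (2,4) w=7

Add edge (3,4) w=3 -- no cycle. Running total: 3
Add edge (2,3) w=4 -- no cycle. Running total: 7
Add edge (1,3) w=5 -- no cycle. Running total: 12
Add edge (1,5) w=6 -- no cycle. Running total: 18

MST edges: (3,4,w=3), (2,3,w=4), (1,3,w=5), (1,5,w=6)
Total MST weight: 3 + 4 + 5 + 6 = 18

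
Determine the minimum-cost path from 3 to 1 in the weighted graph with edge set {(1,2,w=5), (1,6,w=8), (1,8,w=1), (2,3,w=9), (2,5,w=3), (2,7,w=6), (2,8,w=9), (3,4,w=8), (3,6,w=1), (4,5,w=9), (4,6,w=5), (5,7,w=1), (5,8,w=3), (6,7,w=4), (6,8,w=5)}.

Step 1: Build adjacency list with weights:
  1: 2(w=5), 6(w=8), 8(w=1)
  2: 1(w=5), 3(w=9), 5(w=3), 7(w=6), 8(w=9)
  3: 2(w=9), 4(w=8), 6(w=1)
  4: 3(w=8), 5(w=9), 6(w=5)
  5: 2(w=3), 4(w=9), 7(w=1), 8(w=3)
  6: 1(w=8), 3(w=1), 4(w=5), 7(w=4), 8(w=5)
  7: 2(w=6), 5(w=1), 6(w=4)
  8: 1(w=1), 2(w=9), 5(w=3), 6(w=5)

Step 2: Apply Dijkstra's algorithm from vertex 3:
  Visit vertex 3 (distance=0)
    Update dist[2] = 9
    Update dist[4] = 8
    Update dist[6] = 1
  Visit vertex 6 (distance=1)
    Update dist[1] = 9
    Update dist[4] = 6
    Update dist[7] = 5
    Update dist[8] = 6
  Visit vertex 7 (distance=5)
    Update dist[5] = 6
  Visit vertex 4 (distance=6)
  Visit vertex 5 (distance=6)
  Visit vertex 8 (distance=6)
    Update dist[1] = 7
  Visit vertex 1 (distance=7)

Step 3: Shortest path: 3 -> 6 -> 8 -> 1
Total weight: 1 + 5 + 1 = 7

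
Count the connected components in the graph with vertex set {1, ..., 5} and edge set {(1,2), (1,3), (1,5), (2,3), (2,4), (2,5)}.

Step 1: Build adjacency list from edges:
  1: 2, 3, 5
  2: 1, 3, 4, 5
  3: 1, 2
  4: 2
  5: 1, 2

Step 2: Run BFS/DFS from vertex 1:
  Visited: {1, 2, 3, 5, 4}
  Reached 5 of 5 vertices

Step 3: All 5 vertices reached from vertex 1, so the graph is connected.
Number of connected components: 1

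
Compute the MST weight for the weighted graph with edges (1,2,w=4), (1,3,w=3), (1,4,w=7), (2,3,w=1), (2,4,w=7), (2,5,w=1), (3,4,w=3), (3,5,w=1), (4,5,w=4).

Apply Kruskal's algorithm (sort edges by weight, add if no cycle):

Sorted edges by weight:
  (2,5) w=1
  (2,3) w=1
  (3,5) w=1
  (1,3) w=3
  (3,4) w=3
  (1,2) w=4
  (4,5) w=4
  (1,4) w=7
  (2,4) w=7

Add edge (2,5) w=1 -- no cycle. Running total: 1
Add edge (2,3) w=1 -- no cycle. Running total: 2
Skip edge (3,5) w=1 -- would create cycle
Add edge (1,3) w=3 -- no cycle. Running total: 5
Add edge (3,4) w=3 -- no cycle. Running total: 8

MST edges: (2,5,w=1), (2,3,w=1), (1,3,w=3), (3,4,w=3)
Total MST weight: 1 + 1 + 3 + 3 = 8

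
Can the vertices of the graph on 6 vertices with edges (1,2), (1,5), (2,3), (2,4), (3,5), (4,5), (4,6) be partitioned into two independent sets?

Step 1: Attempt 2-coloring using BFS:
  Start at vertex 1, assign color 0
  Color vertex 2 with color 1 (neighbor of 1)
  Color vertex 5 with color 1 (neighbor of 1)
  Color vertex 3 with color 0 (neighbor of 2)
  Color vertex 4 with color 0 (neighbor of 2)
  Color vertex 6 with color 1 (neighbor of 4)

Step 2: 2-coloring succeeded. No conflicts found.
  Set A (color 0): {1, 3, 4}
  Set B (color 1): {2, 5, 6}

The graph is bipartite with partition {1, 3, 4}, {2, 5, 6}.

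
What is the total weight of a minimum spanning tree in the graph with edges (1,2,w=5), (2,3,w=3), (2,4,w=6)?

Apply Kruskal's algorithm (sort edges by weight, add if no cycle):

Sorted edges by weight:
  (2,3) w=3
  (1,2) w=5
  (2,4) w=6

Add edge (2,3) w=3 -- no cycle. Running total: 3
Add edge (1,2) w=5 -- no cycle. Running total: 8
Add edge (2,4) w=6 -- no cycle. Running total: 14

MST edges: (2,3,w=3), (1,2,w=5), (2,4,w=6)
Total MST weight: 3 + 5 + 6 = 14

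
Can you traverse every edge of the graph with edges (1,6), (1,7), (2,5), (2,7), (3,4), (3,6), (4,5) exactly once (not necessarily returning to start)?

Step 1: Find the degree of each vertex:
  deg(1) = 2
  deg(2) = 2
  deg(3) = 2
  deg(4) = 2
  deg(5) = 2
  deg(6) = 2
  deg(7) = 2

Step 2: Count vertices with odd degree:
  All vertices have even degree (0 odd-degree vertices)

Step 3: Apply Euler's theorem:
  - Eulerian circuit exists iff graph is connected and all vertices have even degree
  - Eulerian path exists iff graph is connected and has 0 or 2 odd-degree vertices

Graph is connected with 0 odd-degree vertices.
Both Eulerian circuit and Eulerian path exist.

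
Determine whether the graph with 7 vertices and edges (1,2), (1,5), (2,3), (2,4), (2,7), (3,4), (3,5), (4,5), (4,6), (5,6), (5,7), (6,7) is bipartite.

Step 1: Attempt 2-coloring using BFS:
  Start at vertex 1, assign color 0
  Color vertex 2 with color 1 (neighbor of 1)
  Color vertex 5 with color 1 (neighbor of 1)
  Color vertex 3 with color 0 (neighbor of 2)
  Color vertex 4 with color 0 (neighbor of 2)
  Color vertex 7 with color 0 (neighbor of 2)
  Color vertex 6 with color 0 (neighbor of 5)

Step 2: Conflict found! Vertices 3 and 4 are adjacent but have the same color.
This means the graph contains an odd cycle.

The graph is NOT bipartite.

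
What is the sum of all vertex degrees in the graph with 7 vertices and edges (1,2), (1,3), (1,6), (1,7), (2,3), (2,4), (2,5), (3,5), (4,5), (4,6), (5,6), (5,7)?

Step 1: Count edges incident to each vertex:
  deg(1) = 4 (neighbors: 2, 3, 6, 7)
  deg(2) = 4 (neighbors: 1, 3, 4, 5)
  deg(3) = 3 (neighbors: 1, 2, 5)
  deg(4) = 3 (neighbors: 2, 5, 6)
  deg(5) = 5 (neighbors: 2, 3, 4, 6, 7)
  deg(6) = 3 (neighbors: 1, 4, 5)
  deg(7) = 2 (neighbors: 1, 5)

Step 2: Sum all degrees:
  4 + 4 + 3 + 3 + 5 + 3 + 2 = 24

Verification: sum of degrees = 2 * |E| = 2 * 12 = 24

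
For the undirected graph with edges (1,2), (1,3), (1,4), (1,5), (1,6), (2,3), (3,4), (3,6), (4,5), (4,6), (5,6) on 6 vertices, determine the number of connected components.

Step 1: Build adjacency list from edges:
  1: 2, 3, 4, 5, 6
  2: 1, 3
  3: 1, 2, 4, 6
  4: 1, 3, 5, 6
  5: 1, 4, 6
  6: 1, 3, 4, 5

Step 2: Run BFS/DFS from vertex 1:
  Visited: {1, 2, 3, 4, 5, 6}
  Reached 6 of 6 vertices

Step 3: All 6 vertices reached from vertex 1, so the graph is connected.
Number of connected components: 1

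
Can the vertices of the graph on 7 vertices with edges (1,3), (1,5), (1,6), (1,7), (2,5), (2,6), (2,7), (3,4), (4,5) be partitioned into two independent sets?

Step 1: Attempt 2-coloring using BFS:
  Start at vertex 1, assign color 0
  Color vertex 3 with color 1 (neighbor of 1)
  Color vertex 5 with color 1 (neighbor of 1)
  Color vertex 6 with color 1 (neighbor of 1)
  Color vertex 7 with color 1 (neighbor of 1)
  Color vertex 4 with color 0 (neighbor of 3)
  Color vertex 2 with color 0 (neighbor of 5)

Step 2: 2-coloring succeeded. No conflicts found.
  Set A (color 0): {1, 2, 4}
  Set B (color 1): {3, 5, 6, 7}

The graph is bipartite with partition {1, 2, 4}, {3, 5, 6, 7}.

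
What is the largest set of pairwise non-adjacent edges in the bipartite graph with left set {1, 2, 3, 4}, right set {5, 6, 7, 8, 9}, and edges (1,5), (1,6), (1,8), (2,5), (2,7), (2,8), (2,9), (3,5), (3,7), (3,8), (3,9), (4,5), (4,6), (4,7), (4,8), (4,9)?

Step 1: List the neighbors of each left vertex:
  1: 5, 6, 8
  2: 5, 7, 8, 9
  3: 5, 7, 8, 9
  4: 5, 6, 7, 8, 9

Step 2: Greedily match left vertices, then look for augmenting paths:
  Match 1 -- 5
  Match 2 -- 7
  Match 3 -- 8
  Match 4 -- 6
  No augmenting path remains.

Step 3: Verify this is maximum:
  Matching size 4 = min(|L|, |R|) = min(4, 5), which is an upper bound, so this matching is maximum.

Maximum matching: {(1,5), (2,7), (3,8), (4,6)}
Size: 4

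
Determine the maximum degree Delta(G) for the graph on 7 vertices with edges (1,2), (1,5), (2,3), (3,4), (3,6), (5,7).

Step 1: Count edges incident to each vertex:
  deg(1) = 2 (neighbors: 2, 5)
  deg(2) = 2 (neighbors: 1, 3)
  deg(3) = 3 (neighbors: 2, 4, 6)
  deg(4) = 1 (neighbors: 3)
  deg(5) = 2 (neighbors: 1, 7)
  deg(6) = 1 (neighbors: 3)
  deg(7) = 1 (neighbors: 5)

Step 2: Find maximum:
  max(2, 2, 3, 1, 2, 1, 1) = 3 (vertex 3)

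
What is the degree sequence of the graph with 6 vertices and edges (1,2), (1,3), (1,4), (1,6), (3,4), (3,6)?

Step 1: Count edges incident to each vertex:
  deg(1) = 4 (neighbors: 2, 3, 4, 6)
  deg(2) = 1 (neighbors: 1)
  deg(3) = 3 (neighbors: 1, 4, 6)
  deg(4) = 2 (neighbors: 1, 3)
  deg(5) = 0 (neighbors: none)
  deg(6) = 2 (neighbors: 1, 3)

Step 2: Sort degrees in non-increasing order:
  Degrees: [4, 1, 3, 2, 0, 2] -> sorted: [4, 3, 2, 2, 1, 0]

Degree sequence: [4, 3, 2, 2, 1, 0]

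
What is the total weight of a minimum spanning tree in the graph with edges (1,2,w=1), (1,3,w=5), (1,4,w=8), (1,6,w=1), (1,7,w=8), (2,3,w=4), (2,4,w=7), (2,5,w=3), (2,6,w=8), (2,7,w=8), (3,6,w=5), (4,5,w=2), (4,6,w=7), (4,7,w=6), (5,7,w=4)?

Apply Kruskal's algorithm (sort edges by weight, add if no cycle):

Sorted edges by weight:
  (1,2) w=1
  (1,6) w=1
  (4,5) w=2
  (2,5) w=3
  (2,3) w=4
  (5,7) w=4
  (1,3) w=5
  (3,6) w=5
  (4,7) w=6
  (2,4) w=7
  (4,6) w=7
  (1,4) w=8
  (1,7) w=8
  (2,7) w=8
  (2,6) w=8

Add edge (1,2) w=1 -- no cycle. Running total: 1
Add edge (1,6) w=1 -- no cycle. Running total: 2
Add edge (4,5) w=2 -- no cycle. Running total: 4
Add edge (2,5) w=3 -- no cycle. Running total: 7
Add edge (2,3) w=4 -- no cycle. Running total: 11
Add edge (5,7) w=4 -- no cycle. Running total: 15

MST edges: (1,2,w=1), (1,6,w=1), (4,5,w=2), (2,5,w=3), (2,3,w=4), (5,7,w=4)
Total MST weight: 1 + 1 + 2 + 3 + 4 + 4 = 15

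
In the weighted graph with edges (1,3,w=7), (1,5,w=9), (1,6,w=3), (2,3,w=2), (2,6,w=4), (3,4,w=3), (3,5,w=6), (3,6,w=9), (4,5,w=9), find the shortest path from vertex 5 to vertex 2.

Step 1: Build adjacency list with weights:
  1: 3(w=7), 5(w=9), 6(w=3)
  2: 3(w=2), 6(w=4)
  3: 1(w=7), 2(w=2), 4(w=3), 5(w=6), 6(w=9)
  4: 3(w=3), 5(w=9)
  5: 1(w=9), 3(w=6), 4(w=9)
  6: 1(w=3), 2(w=4), 3(w=9)

Step 2: Apply Dijkstra's algorithm from vertex 5:
  Visit vertex 5 (distance=0)
    Update dist[1] = 9
    Update dist[3] = 6
    Update dist[4] = 9
  Visit vertex 3 (distance=6)
    Update dist[2] = 8
    Update dist[6] = 15
  Visit vertex 2 (distance=8)
    Update dist[6] = 12

Step 3: Shortest path: 5 -> 3 -> 2
Total weight: 6 + 2 = 8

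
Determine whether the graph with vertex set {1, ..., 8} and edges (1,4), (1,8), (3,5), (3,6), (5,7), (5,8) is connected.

Step 1: Build adjacency list from edges:
  1: 4, 8
  2: (none)
  3: 5, 6
  4: 1
  5: 3, 7, 8
  6: 3
  7: 5
  8: 1, 5

Step 2: Run BFS/DFS from vertex 1:
  Visited: {1, 4, 8, 5, 3, 7, 6}
  Reached 7 of 8 vertices

Step 3: Only 7 of 8 vertices reached. Graph is disconnected.
Connected components: {1, 3, 4, 5, 6, 7, 8}, {2}
Answer: No, the graph is not connected (2 components).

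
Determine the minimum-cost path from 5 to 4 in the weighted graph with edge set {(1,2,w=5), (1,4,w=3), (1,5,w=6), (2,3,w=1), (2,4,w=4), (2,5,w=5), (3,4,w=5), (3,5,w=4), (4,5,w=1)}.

Step 1: Build adjacency list with weights:
  1: 2(w=5), 4(w=3), 5(w=6)
  2: 1(w=5), 3(w=1), 4(w=4), 5(w=5)
  3: 2(w=1), 4(w=5), 5(w=4)
  4: 1(w=3), 2(w=4), 3(w=5), 5(w=1)
  5: 1(w=6), 2(w=5), 3(w=4), 4(w=1)

Step 2: Apply Dijkstra's algorithm from vertex 5:
  Visit vertex 5 (distance=0)
    Update dist[1] = 6
    Update dist[2] = 5
    Update dist[3] = 4
    Update dist[4] = 1
  Visit vertex 4 (distance=1)
    Update dist[1] = 4

Step 3: Shortest path: 5 -> 4
Total weight: 1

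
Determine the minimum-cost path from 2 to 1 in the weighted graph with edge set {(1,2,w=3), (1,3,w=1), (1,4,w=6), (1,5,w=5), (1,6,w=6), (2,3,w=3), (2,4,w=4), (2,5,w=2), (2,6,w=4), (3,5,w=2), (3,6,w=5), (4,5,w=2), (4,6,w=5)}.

Step 1: Build adjacency list with weights:
  1: 2(w=3), 3(w=1), 4(w=6), 5(w=5), 6(w=6)
  2: 1(w=3), 3(w=3), 4(w=4), 5(w=2), 6(w=4)
  3: 1(w=1), 2(w=3), 5(w=2), 6(w=5)
  4: 1(w=6), 2(w=4), 5(w=2), 6(w=5)
  5: 1(w=5), 2(w=2), 3(w=2), 4(w=2)
  6: 1(w=6), 2(w=4), 3(w=5), 4(w=5)

Step 2: Apply Dijkstra's algorithm from vertex 2:
  Visit vertex 2 (distance=0)
    Update dist[1] = 3
    Update dist[3] = 3
    Update dist[4] = 4
    Update dist[5] = 2
    Update dist[6] = 4
  Visit vertex 5 (distance=2)
  Visit vertex 1 (distance=3)

Step 3: Shortest path: 2 -> 1
Total weight: 3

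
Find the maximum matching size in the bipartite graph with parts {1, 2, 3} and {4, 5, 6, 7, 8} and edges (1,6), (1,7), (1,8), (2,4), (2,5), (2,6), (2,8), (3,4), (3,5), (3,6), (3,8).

Step 1: List the neighbors of each left vertex:
  1: 6, 7, 8
  2: 4, 5, 6, 8
  3: 4, 5, 6, 8

Step 2: Greedily match left vertices, then look for augmenting paths:
  Match 1 -- 6
  Match 2 -- 4
  Match 3 -- 5
  No augmenting path remains.

Step 3: Verify this is maximum:
  Matching size 3 = min(|L|, |R|) = min(3, 5), which is an upper bound, so this matching is maximum.

Maximum matching: {(1,6), (2,4), (3,5)}
Size: 3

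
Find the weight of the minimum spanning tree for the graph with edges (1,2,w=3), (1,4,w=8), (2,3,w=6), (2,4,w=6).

Apply Kruskal's algorithm (sort edges by weight, add if no cycle):

Sorted edges by weight:
  (1,2) w=3
  (2,3) w=6
  (2,4) w=6
  (1,4) w=8

Add edge (1,2) w=3 -- no cycle. Running total: 3
Add edge (2,3) w=6 -- no cycle. Running total: 9
Add edge (2,4) w=6 -- no cycle. Running total: 15

MST edges: (1,2,w=3), (2,3,w=6), (2,4,w=6)
Total MST weight: 3 + 6 + 6 = 15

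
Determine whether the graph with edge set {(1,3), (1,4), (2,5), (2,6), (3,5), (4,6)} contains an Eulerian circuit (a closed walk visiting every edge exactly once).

Step 1: Find the degree of each vertex:
  deg(1) = 2
  deg(2) = 2
  deg(3) = 2
  deg(4) = 2
  deg(5) = 2
  deg(6) = 2

Step 2: Count vertices with odd degree:
  All vertices have even degree (0 odd-degree vertices)

Step 3: Apply Euler's theorem:
  - Eulerian circuit exists iff graph is connected and all vertices have even degree
  - Eulerian path exists iff graph is connected and has 0 or 2 odd-degree vertices

Graph is connected with 0 odd-degree vertices.
Both Eulerian circuit and Eulerian path exist.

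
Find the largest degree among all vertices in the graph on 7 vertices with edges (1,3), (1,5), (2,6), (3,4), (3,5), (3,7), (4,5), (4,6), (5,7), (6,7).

Step 1: Count edges incident to each vertex:
  deg(1) = 2 (neighbors: 3, 5)
  deg(2) = 1 (neighbors: 6)
  deg(3) = 4 (neighbors: 1, 4, 5, 7)
  deg(4) = 3 (neighbors: 3, 5, 6)
  deg(5) = 4 (neighbors: 1, 3, 4, 7)
  deg(6) = 3 (neighbors: 2, 4, 7)
  deg(7) = 3 (neighbors: 3, 5, 6)

Step 2: Find maximum:
  max(2, 1, 4, 3, 4, 3, 3) = 4 (vertex 3)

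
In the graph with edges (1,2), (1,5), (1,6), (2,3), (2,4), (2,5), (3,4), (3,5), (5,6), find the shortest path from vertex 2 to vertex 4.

Step 1: Build adjacency list:
  1: 2, 5, 6
  2: 1, 3, 4, 5
  3: 2, 4, 5
  4: 2, 3
  5: 1, 2, 3, 6
  6: 1, 5

Step 2: BFS from vertex 2 to find shortest path to 4:
  vertex 1 reached at distance 1
  vertex 3 reached at distance 1
  vertex 4 reached at distance 1

Step 3: Shortest path: 2 -> 4
Path length: 1 edge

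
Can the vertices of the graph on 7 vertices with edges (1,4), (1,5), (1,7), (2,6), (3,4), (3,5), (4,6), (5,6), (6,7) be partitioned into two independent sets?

Step 1: Attempt 2-coloring using BFS:
  Start at vertex 1, assign color 0
  Color vertex 4 with color 1 (neighbor of 1)
  Color vertex 5 with color 1 (neighbor of 1)
  Color vertex 7 with color 1 (neighbor of 1)
  Color vertex 3 with color 0 (neighbor of 4)
  Color vertex 6 with color 0 (neighbor of 4)
  Color vertex 2 with color 1 (neighbor of 6)

Step 2: 2-coloring succeeded. No conflicts found.
  Set A (color 0): {1, 3, 6}
  Set B (color 1): {2, 4, 5, 7}

The graph is bipartite with partition {1, 3, 6}, {2, 4, 5, 7}.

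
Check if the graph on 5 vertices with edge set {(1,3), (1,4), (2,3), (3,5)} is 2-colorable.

Step 1: Attempt 2-coloring using BFS:
  Start at vertex 1, assign color 0
  Color vertex 3 with color 1 (neighbor of 1)
  Color vertex 4 with color 1 (neighbor of 1)
  Color vertex 2 with color 0 (neighbor of 3)
  Color vertex 5 with color 0 (neighbor of 3)

Step 2: 2-coloring succeeded. No conflicts found.
  Set A (color 0): {1, 2, 5}
  Set B (color 1): {3, 4}

The graph is bipartite with partition {1, 2, 5}, {3, 4}.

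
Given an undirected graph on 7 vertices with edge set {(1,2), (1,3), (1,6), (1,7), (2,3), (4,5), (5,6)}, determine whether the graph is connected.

Step 1: Build adjacency list from edges:
  1: 2, 3, 6, 7
  2: 1, 3
  3: 1, 2
  4: 5
  5: 4, 6
  6: 1, 5
  7: 1

Step 2: Run BFS/DFS from vertex 1:
  Visited: {1, 2, 3, 6, 7, 5, 4}
  Reached 7 of 7 vertices

Step 3: All 7 vertices reached from vertex 1, so the graph is connected.
Answer: Yes, the graph is connected.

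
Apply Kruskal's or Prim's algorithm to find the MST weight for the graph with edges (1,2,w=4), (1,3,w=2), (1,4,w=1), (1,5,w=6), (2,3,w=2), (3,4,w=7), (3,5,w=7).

Apply Kruskal's algorithm (sort edges by weight, add if no cycle):

Sorted edges by weight:
  (1,4) w=1
  (1,3) w=2
  (2,3) w=2
  (1,2) w=4
  (1,5) w=6
  (3,5) w=7
  (3,4) w=7

Add edge (1,4) w=1 -- no cycle. Running total: 1
Add edge (1,3) w=2 -- no cycle. Running total: 3
Add edge (2,3) w=2 -- no cycle. Running total: 5
Skip edge (1,2) w=4 -- would create cycle
Add edge (1,5) w=6 -- no cycle. Running total: 11

MST edges: (1,4,w=1), (1,3,w=2), (2,3,w=2), (1,5,w=6)
Total MST weight: 1 + 2 + 2 + 6 = 11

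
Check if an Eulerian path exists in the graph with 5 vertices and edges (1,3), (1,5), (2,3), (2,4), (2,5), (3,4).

Step 1: Find the degree of each vertex:
  deg(1) = 2
  deg(2) = 3
  deg(3) = 3
  deg(4) = 2
  deg(5) = 2

Step 2: Count vertices with odd degree:
  Odd-degree vertices: 2, 3 (2 total)

Step 3: Apply Euler's theorem:
  - Eulerian circuit exists iff graph is connected and all vertices have even degree
  - Eulerian path exists iff graph is connected and has 0 or 2 odd-degree vertices

Graph is connected with exactly 2 odd-degree vertices (2, 3).
Eulerian path exists (starting and ending at the odd-degree vertices), but no Eulerian circuit.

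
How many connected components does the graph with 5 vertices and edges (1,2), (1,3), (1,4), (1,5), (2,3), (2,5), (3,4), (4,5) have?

Step 1: Build adjacency list from edges:
  1: 2, 3, 4, 5
  2: 1, 3, 5
  3: 1, 2, 4
  4: 1, 3, 5
  5: 1, 2, 4

Step 2: Run BFS/DFS from vertex 1:
  Visited: {1, 2, 3, 4, 5}
  Reached 5 of 5 vertices

Step 3: All 5 vertices reached from vertex 1, so the graph is connected.
Number of connected components: 1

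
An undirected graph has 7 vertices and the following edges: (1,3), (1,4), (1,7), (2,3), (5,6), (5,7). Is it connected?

Step 1: Build adjacency list from edges:
  1: 3, 4, 7
  2: 3
  3: 1, 2
  4: 1
  5: 6, 7
  6: 5
  7: 1, 5

Step 2: Run BFS/DFS from vertex 1:
  Visited: {1, 3, 4, 7, 2, 5, 6}
  Reached 7 of 7 vertices

Step 3: All 7 vertices reached from vertex 1, so the graph is connected.
Answer: Yes, the graph is connected.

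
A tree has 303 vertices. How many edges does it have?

A tree on n vertices always has exactly n - 1 edges.
For n = 303: edges = 303 - 1 = 302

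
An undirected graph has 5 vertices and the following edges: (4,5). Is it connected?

Step 1: Build adjacency list from edges:
  1: (none)
  2: (none)
  3: (none)
  4: 5
  5: 4

Step 2: Run BFS/DFS from vertex 1:
  Visited: {1}
  Reached 1 of 5 vertices

Step 3: Only 1 of 5 vertices reached. Graph is disconnected.
Connected components: {1}, {2}, {3}, {4, 5}
Answer: No, the graph is not connected (4 components).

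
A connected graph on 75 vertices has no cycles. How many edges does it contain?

A tree on n vertices always has exactly n - 1 edges.
For n = 75: edges = 75 - 1 = 74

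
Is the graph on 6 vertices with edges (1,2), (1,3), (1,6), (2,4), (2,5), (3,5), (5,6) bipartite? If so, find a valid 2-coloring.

Step 1: Attempt 2-coloring using BFS:
  Start at vertex 1, assign color 0
  Color vertex 2 with color 1 (neighbor of 1)
  Color vertex 3 with color 1 (neighbor of 1)
  Color vertex 6 with color 1 (neighbor of 1)
  Color vertex 4 with color 0 (neighbor of 2)
  Color vertex 5 with color 0 (neighbor of 2)

Step 2: 2-coloring succeeded. No conflicts found.
  Set A (color 0): {1, 4, 5}
  Set B (color 1): {2, 3, 6}

The graph is bipartite with partition {1, 4, 5}, {2, 3, 6}.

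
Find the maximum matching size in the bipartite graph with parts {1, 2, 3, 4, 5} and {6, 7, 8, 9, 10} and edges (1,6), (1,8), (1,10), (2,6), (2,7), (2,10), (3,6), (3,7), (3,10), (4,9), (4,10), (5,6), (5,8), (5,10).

Step 1: List the neighbors of each left vertex:
  1: 6, 8, 10
  2: 6, 7, 10
  3: 6, 7, 10
  4: 9, 10
  5: 6, 8, 10

Step 2: Greedily match left vertices, then look for augmenting paths:
  Match 1 -- 6
  Match 2 -- 7
  Match 3 -- 10
  Match 4 -- 9
  Match 5 -- 8
  No augmenting path remains.

Step 3: Verify this is maximum:
  Matching size 5 = min(|L|, |R|) = min(5, 5), which is an upper bound, so this matching is maximum.

Maximum matching: {(1,6), (2,7), (3,10), (4,9), (5,8)}
Size: 5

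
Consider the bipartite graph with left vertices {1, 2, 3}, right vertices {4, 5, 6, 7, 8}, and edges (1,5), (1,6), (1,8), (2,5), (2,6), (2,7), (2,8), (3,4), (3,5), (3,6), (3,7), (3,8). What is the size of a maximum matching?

Step 1: List the neighbors of each left vertex:
  1: 5, 6, 8
  2: 5, 6, 7, 8
  3: 4, 5, 6, 7, 8

Step 2: Greedily match left vertices, then look for augmenting paths:
  Match 1 -- 5
  Match 2 -- 6
  Match 3 -- 4
  No augmenting path remains.

Step 3: Verify this is maximum:
  Matching size 3 = min(|L|, |R|) = min(3, 5), which is an upper bound, so this matching is maximum.

Maximum matching: {(1,5), (2,6), (3,4)}
Size: 3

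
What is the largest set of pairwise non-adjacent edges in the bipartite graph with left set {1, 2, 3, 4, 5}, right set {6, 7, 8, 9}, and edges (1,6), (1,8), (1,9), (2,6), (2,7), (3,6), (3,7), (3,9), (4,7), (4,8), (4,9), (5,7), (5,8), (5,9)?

Step 1: List the neighbors of each left vertex:
  1: 6, 8, 9
  2: 6, 7
  3: 6, 7, 9
  4: 7, 8, 9
  5: 7, 8, 9

Step 2: Greedily match left vertices, then look for augmenting paths:
  Match 1 -- 6
  Match 2 -- 7
  Match 3 -- 9
  Match 4 -- 8
  No augmenting path remains.

Step 3: Verify this is maximum:
  Matching size 4 = min(|L|, |R|) = min(5, 4), which is an upper bound, so this matching is maximum.

Maximum matching: {(1,6), (2,7), (3,9), (4,8)}
Size: 4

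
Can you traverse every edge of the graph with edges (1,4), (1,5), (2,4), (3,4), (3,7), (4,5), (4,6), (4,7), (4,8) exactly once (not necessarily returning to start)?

Step 1: Find the degree of each vertex:
  deg(1) = 2
  deg(2) = 1
  deg(3) = 2
  deg(4) = 7
  deg(5) = 2
  deg(6) = 1
  deg(7) = 2
  deg(8) = 1

Step 2: Count vertices with odd degree:
  Odd-degree vertices: 2, 4, 6, 8 (4 total)

Step 3: Apply Euler's theorem:
  - Eulerian circuit exists iff graph is connected and all vertices have even degree
  - Eulerian path exists iff graph is connected and has 0 or 2 odd-degree vertices

Graph has 4 odd-degree vertices (need 0 or 2).
Neither Eulerian path nor Eulerian circuit exists.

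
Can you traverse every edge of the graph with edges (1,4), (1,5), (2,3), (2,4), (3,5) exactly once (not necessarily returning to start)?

Step 1: Find the degree of each vertex:
  deg(1) = 2
  deg(2) = 2
  deg(3) = 2
  deg(4) = 2
  deg(5) = 2

Step 2: Count vertices with odd degree:
  All vertices have even degree (0 odd-degree vertices)

Step 3: Apply Euler's theorem:
  - Eulerian circuit exists iff graph is connected and all vertices have even degree
  - Eulerian path exists iff graph is connected and has 0 or 2 odd-degree vertices

Graph is connected with 0 odd-degree vertices.
Both Eulerian circuit and Eulerian path exist.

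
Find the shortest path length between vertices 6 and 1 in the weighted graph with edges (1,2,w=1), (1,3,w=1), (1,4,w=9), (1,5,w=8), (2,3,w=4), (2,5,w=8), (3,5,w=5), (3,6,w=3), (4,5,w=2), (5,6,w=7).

Step 1: Build adjacency list with weights:
  1: 2(w=1), 3(w=1), 4(w=9), 5(w=8)
  2: 1(w=1), 3(w=4), 5(w=8)
  3: 1(w=1), 2(w=4), 5(w=5), 6(w=3)
  4: 1(w=9), 5(w=2)
  5: 1(w=8), 2(w=8), 3(w=5), 4(w=2), 6(w=7)
  6: 3(w=3), 5(w=7)

Step 2: Apply Dijkstra's algorithm from vertex 6:
  Visit vertex 6 (distance=0)
    Update dist[3] = 3
    Update dist[5] = 7
  Visit vertex 3 (distance=3)
    Update dist[1] = 4
    Update dist[2] = 7
  Visit vertex 1 (distance=4)
    Update dist[2] = 5
    Update dist[4] = 13

Step 3: Shortest path: 6 -> 3 -> 1
Total weight: 3 + 1 = 4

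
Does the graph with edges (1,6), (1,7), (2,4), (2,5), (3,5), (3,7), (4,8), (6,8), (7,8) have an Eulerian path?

Step 1: Find the degree of each vertex:
  deg(1) = 2
  deg(2) = 2
  deg(3) = 2
  deg(4) = 2
  deg(5) = 2
  deg(6) = 2
  deg(7) = 3
  deg(8) = 3

Step 2: Count vertices with odd degree:
  Odd-degree vertices: 7, 8 (2 total)

Step 3: Apply Euler's theorem:
  - Eulerian circuit exists iff graph is connected and all vertices have even degree
  - Eulerian path exists iff graph is connected and has 0 or 2 odd-degree vertices

Graph is connected with exactly 2 odd-degree vertices (7, 8).
Eulerian path exists (starting and ending at the odd-degree vertices), but no Eulerian circuit.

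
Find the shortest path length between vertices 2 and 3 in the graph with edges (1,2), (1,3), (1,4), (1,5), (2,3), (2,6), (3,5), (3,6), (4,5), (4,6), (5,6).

Step 1: Build adjacency list:
  1: 2, 3, 4, 5
  2: 1, 3, 6
  3: 1, 2, 5, 6
  4: 1, 5, 6
  5: 1, 3, 4, 6
  6: 2, 3, 4, 5

Step 2: BFS from vertex 2 to find shortest path to 3:
  vertex 1 reached at distance 1
  vertex 3 reached at distance 1

Step 3: Shortest path: 2 -> 3
Path length: 1 edge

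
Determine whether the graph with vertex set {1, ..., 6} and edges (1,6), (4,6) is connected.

Step 1: Build adjacency list from edges:
  1: 6
  2: (none)
  3: (none)
  4: 6
  5: (none)
  6: 1, 4

Step 2: Run BFS/DFS from vertex 1:
  Visited: {1, 6, 4}
  Reached 3 of 6 vertices

Step 3: Only 3 of 6 vertices reached. Graph is disconnected.
Connected components: {1, 4, 6}, {2}, {3}, {5}
Answer: No, the graph is not connected (4 components).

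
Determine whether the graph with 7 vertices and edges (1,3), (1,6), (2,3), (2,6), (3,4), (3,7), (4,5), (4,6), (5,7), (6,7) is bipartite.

Step 1: Attempt 2-coloring using BFS:
  Start at vertex 1, assign color 0
  Color vertex 3 with color 1 (neighbor of 1)
  Color vertex 6 with color 1 (neighbor of 1)
  Color vertex 2 with color 0 (neighbor of 3)
  Color vertex 4 with color 0 (neighbor of 3)
  Color vertex 7 with color 0 (neighbor of 3)
  Color vertex 5 with color 1 (neighbor of 4)

Step 2: 2-coloring succeeded. No conflicts found.
  Set A (color 0): {1, 2, 4, 7}
  Set B (color 1): {3, 5, 6}

The graph is bipartite with partition {1, 2, 4, 7}, {3, 5, 6}.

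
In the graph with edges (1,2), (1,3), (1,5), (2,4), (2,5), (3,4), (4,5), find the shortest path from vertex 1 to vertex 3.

Step 1: Build adjacency list:
  1: 2, 3, 5
  2: 1, 4, 5
  3: 1, 4
  4: 2, 3, 5
  5: 1, 2, 4

Step 2: BFS from vertex 1 to find shortest path to 3:
  vertex 2 reached at distance 1
  vertex 3 reached at distance 1

Step 3: Shortest path: 1 -> 3
Path length: 1 edge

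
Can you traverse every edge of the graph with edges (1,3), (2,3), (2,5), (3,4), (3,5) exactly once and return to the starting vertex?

Step 1: Find the degree of each vertex:
  deg(1) = 1
  deg(2) = 2
  deg(3) = 4
  deg(4) = 1
  deg(5) = 2

Step 2: Count vertices with odd degree:
  Odd-degree vertices: 1, 4 (2 total)

Step 3: Apply Euler's theorem:
  - Eulerian circuit exists iff graph is connected and all vertices have even degree
  - Eulerian path exists iff graph is connected and has 0 or 2 odd-degree vertices

Graph is connected with exactly 2 odd-degree vertices (1, 4).
Eulerian path exists (starting and ending at the odd-degree vertices), but no Eulerian circuit.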